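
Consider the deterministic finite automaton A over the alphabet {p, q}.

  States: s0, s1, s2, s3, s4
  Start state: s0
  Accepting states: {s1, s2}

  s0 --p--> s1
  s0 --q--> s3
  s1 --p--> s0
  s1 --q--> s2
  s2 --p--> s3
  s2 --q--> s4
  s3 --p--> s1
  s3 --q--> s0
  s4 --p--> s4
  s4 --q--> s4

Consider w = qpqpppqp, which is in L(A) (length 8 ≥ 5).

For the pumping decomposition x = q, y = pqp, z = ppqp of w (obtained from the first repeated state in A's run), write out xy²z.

xy^2z = q·pqp·pqp·ppqp = qpqppqpppqp.
Reading y = pqp takes A from s3 back to s3, so after x·y·y the machine is still in s3, and z then leads to the accepting state s1. Hence qpqppqpppqp ∈ L(A).

qpqppqpppqp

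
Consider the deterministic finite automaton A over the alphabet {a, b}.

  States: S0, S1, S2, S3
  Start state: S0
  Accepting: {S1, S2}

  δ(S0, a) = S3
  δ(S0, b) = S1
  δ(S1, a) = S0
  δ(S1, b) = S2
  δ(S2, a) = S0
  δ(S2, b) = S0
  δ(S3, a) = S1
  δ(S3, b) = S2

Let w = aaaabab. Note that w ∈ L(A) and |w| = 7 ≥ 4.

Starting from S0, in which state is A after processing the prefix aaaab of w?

S2

Run of A on the first 5 characters of w = a a a a b:
  step 0: S0  (start)
  step 1: S3  (read a: S0→S3)
  step 2: S1  (read a: S3→S1)
  step 3: S0  (read a: S1→S0)
  step 4: S3  (read a: S0→S3)
  step 5: S2  (read b: S3→S2)

After reading 5 characters, A is in state S2.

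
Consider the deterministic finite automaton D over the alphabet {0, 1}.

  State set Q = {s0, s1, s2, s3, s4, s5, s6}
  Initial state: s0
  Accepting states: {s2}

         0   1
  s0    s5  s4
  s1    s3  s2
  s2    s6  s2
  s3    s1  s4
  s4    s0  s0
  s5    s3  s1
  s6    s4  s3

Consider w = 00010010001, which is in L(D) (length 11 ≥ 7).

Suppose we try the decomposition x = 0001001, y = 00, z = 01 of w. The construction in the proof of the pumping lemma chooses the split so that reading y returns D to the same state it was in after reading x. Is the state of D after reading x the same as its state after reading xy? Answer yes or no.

State sequence: s0 -0-> s5 -0-> s3 -0-> s1 -1-> s2 -0-> s6 -0-> s4 -1-> s0 -0-> s5 -0-> s3

After x (step 7): s0. After xy (step 9): s3.
They differ (s0 ≠ s3), so y is not a cycle from the state after x; this split is not the one the pumping-lemma construction produces, and pumping y need not keep the string in L(D).

no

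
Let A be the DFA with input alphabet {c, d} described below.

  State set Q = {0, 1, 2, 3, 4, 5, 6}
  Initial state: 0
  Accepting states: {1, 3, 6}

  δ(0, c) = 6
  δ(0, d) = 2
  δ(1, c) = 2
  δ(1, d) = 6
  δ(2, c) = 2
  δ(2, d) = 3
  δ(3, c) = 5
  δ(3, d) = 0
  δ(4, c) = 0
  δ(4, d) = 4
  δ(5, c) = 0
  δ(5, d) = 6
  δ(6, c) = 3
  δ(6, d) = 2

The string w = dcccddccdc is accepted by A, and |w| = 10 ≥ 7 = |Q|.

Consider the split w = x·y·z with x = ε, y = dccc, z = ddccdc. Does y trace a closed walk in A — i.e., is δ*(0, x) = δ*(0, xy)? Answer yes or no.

no

State sequence: 0 -d-> 2 -c-> 2 -c-> 2 -c-> 2

After x (step 0): 0. After xy (step 4): 2.
They differ (0 ≠ 2), so y is not a cycle from the state after x; this split is not the one the pumping-lemma construction produces, and pumping y need not keep the string in L(A).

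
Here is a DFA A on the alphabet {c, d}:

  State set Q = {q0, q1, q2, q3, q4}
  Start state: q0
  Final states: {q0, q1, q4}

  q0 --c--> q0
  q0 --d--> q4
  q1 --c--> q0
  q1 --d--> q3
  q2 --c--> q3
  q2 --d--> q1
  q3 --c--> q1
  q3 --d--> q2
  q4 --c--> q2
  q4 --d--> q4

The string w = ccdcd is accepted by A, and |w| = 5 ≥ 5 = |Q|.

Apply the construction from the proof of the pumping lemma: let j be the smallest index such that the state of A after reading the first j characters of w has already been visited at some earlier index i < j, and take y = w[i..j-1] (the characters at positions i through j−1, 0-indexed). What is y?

c

State sequence: q0 -c-> q0 -c-> q0 -d-> q4 -c-> q2 -d-> q1
First repeat at step 1: q0 was already visited.

So i = 0, j = 1, giving x = w[0:0] = ε, y = w[0:1] = c, z = w[1:5] = cdcd.
Check: |xy| = 1 ≤ 5 and |y| = 1 ≥ 1. Reading y takes A from q0 back to q0, so every xyⁱz is accepted.
Since A has 5 states, any run of length ≥ 5 visits 5+1 states, so by pigeonhole some state repeats within the first 5 steps — that repeat gives the pumpable loop.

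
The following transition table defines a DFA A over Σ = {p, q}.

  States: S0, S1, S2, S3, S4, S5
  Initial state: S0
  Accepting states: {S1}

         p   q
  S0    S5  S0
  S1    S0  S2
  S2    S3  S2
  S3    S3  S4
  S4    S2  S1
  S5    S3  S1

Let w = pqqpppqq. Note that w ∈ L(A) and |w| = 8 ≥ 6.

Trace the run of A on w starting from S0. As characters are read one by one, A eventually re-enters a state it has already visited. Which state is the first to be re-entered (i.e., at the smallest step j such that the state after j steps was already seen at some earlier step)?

S3

Run of A on w = p q q p p p q q:
  step 0: S0  (start)
  step 1: S5  (read p: S0→S5)
  step 2: S1  (read q: S5→S1)
  step 3: S2  (read q: S1→S2)
  step 4: S3  (read p: S2→S3)
  step 5: S3  (read p: S3→S3)   ← first repeat (S3 seen earlier)
  step 6: S3  (read p: S3→S3)
  step 7: S4  (read q: S3→S4)
  step 8: S1  (read q: S4→S1)

The earliest repeat is at step j = 5: A is in S3, which it already visited at step i = 4.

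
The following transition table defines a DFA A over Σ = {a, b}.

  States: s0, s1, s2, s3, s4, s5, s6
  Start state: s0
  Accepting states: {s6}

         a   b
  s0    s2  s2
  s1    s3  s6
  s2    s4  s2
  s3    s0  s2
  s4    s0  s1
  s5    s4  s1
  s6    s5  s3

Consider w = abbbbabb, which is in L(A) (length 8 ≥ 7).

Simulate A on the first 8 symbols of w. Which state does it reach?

State sequence: s0 -a-> s2 -b-> s2 -b-> s2 -b-> s2 -b-> s2 -a-> s4 -b-> s1 -b-> s6

After reading 8 characters, A is in state s6.
(This kind of state-tracing is the core of the pumping-lemma construction: with 7 states, pigeonhole forces a repeat within the first 7 steps.)

s6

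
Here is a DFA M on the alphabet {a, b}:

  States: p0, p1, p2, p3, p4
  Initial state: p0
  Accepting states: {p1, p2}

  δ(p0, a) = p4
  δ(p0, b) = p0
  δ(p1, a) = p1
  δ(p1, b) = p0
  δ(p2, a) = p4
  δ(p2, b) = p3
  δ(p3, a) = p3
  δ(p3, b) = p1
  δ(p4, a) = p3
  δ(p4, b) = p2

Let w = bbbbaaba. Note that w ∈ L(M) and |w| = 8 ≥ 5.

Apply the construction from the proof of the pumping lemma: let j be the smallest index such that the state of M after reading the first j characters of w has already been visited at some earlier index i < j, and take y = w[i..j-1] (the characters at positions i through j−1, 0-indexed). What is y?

Run of M on w = b b b b a a b a:
  step 0: p0  (start)
  step 1: p0  (read b: p0→p0)   ← first repeat (p0 seen earlier)
  step 2: p0  (read b: p0→p0)
  step 3: p0  (read b: p0→p0)
  step 4: p0  (read b: p0→p0)
  step 5: p4  (read a: p0→p4)
  step 6: p3  (read a: p4→p3)
  step 7: p1  (read b: p3→p1)
  step 8: p1  (read a: p1→p1)

So i = 0, j = 1, giving x = w[0:0] = ε, y = w[0:1] = b, z = w[1:8] = bbbaaba.
Check: |xy| = 1 ≤ 5 and |y| = 1 ≥ 1. Reading y takes M from p0 back to p0, so every xyⁱz is accepted.

b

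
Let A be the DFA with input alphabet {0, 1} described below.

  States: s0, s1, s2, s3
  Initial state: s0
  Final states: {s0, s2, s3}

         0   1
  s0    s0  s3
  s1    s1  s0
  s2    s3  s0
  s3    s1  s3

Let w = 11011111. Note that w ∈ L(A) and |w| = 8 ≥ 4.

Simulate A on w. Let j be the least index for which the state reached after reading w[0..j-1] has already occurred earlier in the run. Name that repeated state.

Run of A on w = 1 1 0 1 1 1 1 1:
  step 0: s0  (start)
  step 1: s3  (read 1: s0→s3)
  step 2: s3  (read 1: s3→s3)   ← first repeat (s3 seen earlier)
  step 3: s1  (read 0: s3→s1)
  step 4: s0  (read 1: s1→s0)
  step 5: s3  (read 1: s0→s3)
  step 6: s3  (read 1: s3→s3)
  step 7: s3  (read 1: s3→s3)
  step 8: s3  (read 1: s3→s3)

The earliest repeat is at step j = 2: A is in s3, which it already visited at step i = 1.
Since A has 4 states, any run of length ≥ 4 visits 4+1 states, so by pigeonhole some state repeats within the first 4 steps — that repeat gives the pumpable loop.

s3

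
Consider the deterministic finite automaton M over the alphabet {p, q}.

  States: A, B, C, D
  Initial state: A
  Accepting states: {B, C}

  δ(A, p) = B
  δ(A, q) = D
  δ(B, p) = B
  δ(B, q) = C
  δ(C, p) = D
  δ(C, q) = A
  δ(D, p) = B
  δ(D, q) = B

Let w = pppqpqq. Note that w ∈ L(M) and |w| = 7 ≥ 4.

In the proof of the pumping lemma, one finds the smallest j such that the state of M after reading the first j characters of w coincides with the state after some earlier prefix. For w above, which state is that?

B

State sequence: A -p-> B -p-> B -p-> B -q-> C -p-> D -q-> B -q-> C
First repeat at step 2: B was already visited.

The earliest repeat is at step j = 2: M is in B, which it already visited at step i = 1.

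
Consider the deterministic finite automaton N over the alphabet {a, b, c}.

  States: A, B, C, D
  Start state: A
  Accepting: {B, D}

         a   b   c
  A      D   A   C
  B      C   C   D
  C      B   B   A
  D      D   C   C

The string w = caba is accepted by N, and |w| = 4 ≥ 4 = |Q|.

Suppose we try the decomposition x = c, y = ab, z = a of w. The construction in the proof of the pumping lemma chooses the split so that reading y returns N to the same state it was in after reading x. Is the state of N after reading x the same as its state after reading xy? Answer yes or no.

yes

Run of N on the first 3 characters of w = c a b:
  step 0: A  (start)
  step 1: C  (read c: A→C)
  step 2: B  (read a: C→B)
  step 3: C  (read b: B→C)

After x (step 1): C. After xy (step 3): C.
They match, so y = ab drives N around a cycle from C back to itself; pumping y any number of times keeps N in C before reading z, and xyⁱz ∈ L(N) for every i ≥ 0.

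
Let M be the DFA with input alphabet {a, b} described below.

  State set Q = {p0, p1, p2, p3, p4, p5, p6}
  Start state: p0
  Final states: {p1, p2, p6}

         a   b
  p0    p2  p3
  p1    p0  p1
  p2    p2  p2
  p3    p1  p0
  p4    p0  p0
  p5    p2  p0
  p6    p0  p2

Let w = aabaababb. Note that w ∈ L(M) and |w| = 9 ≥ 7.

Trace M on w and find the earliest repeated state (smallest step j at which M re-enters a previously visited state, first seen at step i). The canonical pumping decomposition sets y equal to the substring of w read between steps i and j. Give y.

State sequence: p0 -a-> p2 -a-> p2 -b-> p2 -a-> p2 -a-> p2 -b-> p2 -a-> p2 -b-> p2 -b-> p2
First repeat at step 2: p2 was already visited.

So i = 1, j = 2, giving x = w[0:1] = a, y = w[1:2] = a, z = w[2:9] = baababb.
Check: |xy| = 2 ≤ 7 and |y| = 1 ≥ 1. Reading y takes M from p2 back to p2, so every xyⁱz is accepted.

a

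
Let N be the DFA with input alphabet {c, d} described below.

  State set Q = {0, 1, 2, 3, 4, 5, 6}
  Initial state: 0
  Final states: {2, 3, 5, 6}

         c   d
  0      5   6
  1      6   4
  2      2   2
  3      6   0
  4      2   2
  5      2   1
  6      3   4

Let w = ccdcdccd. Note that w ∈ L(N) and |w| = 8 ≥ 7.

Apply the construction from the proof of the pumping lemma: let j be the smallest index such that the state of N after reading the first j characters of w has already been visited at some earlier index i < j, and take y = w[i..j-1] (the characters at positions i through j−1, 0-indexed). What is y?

d

Run of N on w = c c d c d c c d:
  step 0: 0  (start)
  step 1: 5  (read c: 0→5)
  step 2: 2  (read c: 5→2)
  step 3: 2  (read d: 2→2)   ← first repeat (2 seen earlier)
  step 4: 2  (read c: 2→2)
  step 5: 2  (read d: 2→2)
  step 6: 2  (read c: 2→2)
  step 7: 2  (read c: 2→2)
  step 8: 2  (read d: 2→2)

So i = 2, j = 3, giving x = w[0:2] = cc, y = w[2:3] = d, z = w[3:8] = cdccd.
Check: |xy| = 3 ≤ 7 and |y| = 1 ≥ 1. Reading y takes N from 2 back to 2, so every xyⁱz is accepted.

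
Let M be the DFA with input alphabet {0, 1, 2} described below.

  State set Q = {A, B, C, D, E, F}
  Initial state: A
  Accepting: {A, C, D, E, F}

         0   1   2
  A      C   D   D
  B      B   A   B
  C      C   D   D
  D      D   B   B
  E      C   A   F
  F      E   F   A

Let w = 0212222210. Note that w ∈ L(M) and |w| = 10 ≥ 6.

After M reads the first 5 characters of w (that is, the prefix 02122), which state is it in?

B

Run of M on the first 5 characters of w = 0 2 1 2 2:
  step 0: A  (start)
  step 1: C  (read 0: A→C)
  step 2: D  (read 2: C→D)
  step 3: B  (read 1: D→B)
  step 4: B  (read 2: B→B)
  step 5: B  (read 2: B→B)

After reading 5 characters, M is in state B.
(This kind of state-tracing is the core of the pumping-lemma construction: with 6 states, pigeonhole forces a repeat within the first 6 steps.)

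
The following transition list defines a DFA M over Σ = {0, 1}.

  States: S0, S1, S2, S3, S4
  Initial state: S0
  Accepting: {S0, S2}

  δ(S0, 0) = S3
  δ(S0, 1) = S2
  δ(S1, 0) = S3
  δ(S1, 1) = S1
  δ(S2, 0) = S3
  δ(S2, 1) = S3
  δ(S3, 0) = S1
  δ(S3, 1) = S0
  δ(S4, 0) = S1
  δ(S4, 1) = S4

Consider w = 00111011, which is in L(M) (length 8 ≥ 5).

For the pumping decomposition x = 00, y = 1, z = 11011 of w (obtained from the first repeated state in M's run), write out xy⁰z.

0011011

xy⁰z = xz = 00·11011 = 0011011.
Reading y = 1 takes M from S1 back to S1, so after x the machine is still in S1, and z then leads to the accepting state S2. Hence 0011011 ∈ L(M).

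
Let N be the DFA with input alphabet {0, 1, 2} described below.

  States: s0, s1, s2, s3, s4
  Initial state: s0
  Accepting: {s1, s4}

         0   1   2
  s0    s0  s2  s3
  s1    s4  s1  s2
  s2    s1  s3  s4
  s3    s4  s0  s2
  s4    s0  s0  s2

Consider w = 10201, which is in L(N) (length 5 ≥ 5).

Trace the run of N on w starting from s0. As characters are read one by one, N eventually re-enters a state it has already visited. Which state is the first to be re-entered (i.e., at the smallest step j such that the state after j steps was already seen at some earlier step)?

s2

State sequence: s0 -1-> s2 -0-> s1 -2-> s2 -0-> s1 -1-> s1
First repeat at step 3: s2 was already visited.

The earliest repeat is at step j = 3: N is in s2, which it already visited at step i = 1.
Pumping length from the standard proof: p = 5 (the number of states). The repeated state found above gives |xy| = j ≤ 5 and |y| = j − i ≥ 1.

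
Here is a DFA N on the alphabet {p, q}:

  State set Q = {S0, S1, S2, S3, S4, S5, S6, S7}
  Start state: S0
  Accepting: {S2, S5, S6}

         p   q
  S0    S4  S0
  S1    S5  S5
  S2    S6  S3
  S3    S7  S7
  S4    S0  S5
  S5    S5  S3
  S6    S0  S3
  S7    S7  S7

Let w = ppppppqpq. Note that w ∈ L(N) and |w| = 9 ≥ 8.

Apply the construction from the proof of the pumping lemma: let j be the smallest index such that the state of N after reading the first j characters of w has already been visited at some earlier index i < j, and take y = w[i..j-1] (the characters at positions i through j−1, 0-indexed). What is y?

pp

State sequence: S0 -p-> S4 -p-> S0 -p-> S4 -p-> S0 -p-> S4 -p-> S0 -q-> S0 -p-> S4 -q-> S5
First repeat at step 2: S0 was already visited.

So i = 0, j = 2, giving x = w[0:0] = ε, y = w[0:2] = pp, z = w[2:9] = ppppqpq.
Check: |xy| = 2 ≤ 8 and |y| = 2 ≥ 1. Reading y takes N from S0 back to S0, so every xyⁱz is accepted.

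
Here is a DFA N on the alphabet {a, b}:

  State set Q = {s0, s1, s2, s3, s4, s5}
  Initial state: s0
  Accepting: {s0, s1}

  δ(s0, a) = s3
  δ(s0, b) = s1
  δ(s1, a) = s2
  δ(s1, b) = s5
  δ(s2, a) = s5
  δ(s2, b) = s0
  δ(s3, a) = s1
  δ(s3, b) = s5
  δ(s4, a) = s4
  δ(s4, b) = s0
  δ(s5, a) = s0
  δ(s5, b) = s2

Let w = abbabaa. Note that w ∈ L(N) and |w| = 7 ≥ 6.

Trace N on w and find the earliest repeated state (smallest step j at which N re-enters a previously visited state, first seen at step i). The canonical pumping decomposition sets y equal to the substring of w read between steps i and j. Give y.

Run of N on w = a b b a b a a:
  step 0: s0  (start)
  step 1: s3  (read a: s0→s3)
  step 2: s5  (read b: s3→s5)
  step 3: s2  (read b: s5→s2)
  step 4: s5  (read a: s2→s5)   ← first repeat (s5 seen earlier)
  step 5: s2  (read b: s5→s2)
  step 6: s5  (read a: s2→s5)
  step 7: s0  (read a: s5→s0)

So i = 2, j = 4, giving x = w[0:2] = ab, y = w[2:4] = ba, z = w[4:7] = baa.
Check: |xy| = 4 ≤ 6 and |y| = 2 ≥ 1. Reading y takes N from s5 back to s5, so every xyⁱz is accepted.

ba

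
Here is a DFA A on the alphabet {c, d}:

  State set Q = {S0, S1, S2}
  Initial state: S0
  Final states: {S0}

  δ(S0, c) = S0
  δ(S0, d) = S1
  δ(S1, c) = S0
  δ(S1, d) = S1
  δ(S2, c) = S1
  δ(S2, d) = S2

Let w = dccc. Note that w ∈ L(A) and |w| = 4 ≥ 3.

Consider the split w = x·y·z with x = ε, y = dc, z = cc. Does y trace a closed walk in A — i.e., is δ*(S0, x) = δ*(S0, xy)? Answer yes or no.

Run of A on the first 2 characters of w = d c:
  step 0: S0  (start)
  step 1: S1  (read d: S0→S1)
  step 2: S0  (read c: S1→S0)

After x (step 0): S0. After xy (step 2): S0.
They match, so y = dc drives A around a cycle from S0 back to itself; pumping y any number of times keeps A in S0 before reading z, and xyⁱz ∈ L(A) for every i ≥ 0.

yes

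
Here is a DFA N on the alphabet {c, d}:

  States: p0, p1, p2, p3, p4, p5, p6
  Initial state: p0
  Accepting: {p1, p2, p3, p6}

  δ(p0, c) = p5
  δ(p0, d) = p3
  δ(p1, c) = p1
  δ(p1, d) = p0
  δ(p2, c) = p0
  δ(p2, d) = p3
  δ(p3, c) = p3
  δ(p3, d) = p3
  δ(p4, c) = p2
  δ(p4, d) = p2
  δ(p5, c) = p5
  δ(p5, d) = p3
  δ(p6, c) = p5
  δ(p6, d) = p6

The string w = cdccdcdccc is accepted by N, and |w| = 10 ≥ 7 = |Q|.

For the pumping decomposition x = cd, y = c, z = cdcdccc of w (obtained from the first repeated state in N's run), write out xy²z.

cdcccdcdccc

xy^2z = cd·c·c·cdcdccc = cdcccdcdccc.
Reading y = c takes N from p3 back to p3, so after x·y·y the machine is still in p3, and z then leads to the accepting state p3. Hence cdcccdcdccc ∈ L(N).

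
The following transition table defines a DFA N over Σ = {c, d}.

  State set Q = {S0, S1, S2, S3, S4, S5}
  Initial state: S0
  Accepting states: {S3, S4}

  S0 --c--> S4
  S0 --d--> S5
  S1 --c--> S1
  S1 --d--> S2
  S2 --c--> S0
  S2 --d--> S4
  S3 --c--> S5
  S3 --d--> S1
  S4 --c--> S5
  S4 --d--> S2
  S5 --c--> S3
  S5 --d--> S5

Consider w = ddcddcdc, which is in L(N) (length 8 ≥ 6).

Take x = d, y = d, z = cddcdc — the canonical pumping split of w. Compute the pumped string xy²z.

dddcddcdc

xy^2z = d·d·d·cddcdc = dddcddcdc.
Reading y = d takes N from S5 back to S5, so after x·y·y the machine is still in S5, and z then leads to the accepting state S3. Hence dddcddcdc ∈ L(N).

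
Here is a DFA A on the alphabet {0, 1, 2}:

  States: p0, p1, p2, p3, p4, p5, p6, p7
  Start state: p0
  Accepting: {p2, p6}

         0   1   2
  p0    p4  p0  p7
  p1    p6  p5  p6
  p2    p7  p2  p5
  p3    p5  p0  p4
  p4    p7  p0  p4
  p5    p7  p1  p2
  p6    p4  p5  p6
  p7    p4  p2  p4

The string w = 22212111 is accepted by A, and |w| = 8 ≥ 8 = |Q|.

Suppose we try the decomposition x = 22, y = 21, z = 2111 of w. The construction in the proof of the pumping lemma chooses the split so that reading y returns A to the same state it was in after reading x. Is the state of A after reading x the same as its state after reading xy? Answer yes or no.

no

State sequence: p0 -2-> p7 -2-> p4 -2-> p4 -1-> p0

After x (step 2): p4. After xy (step 4): p0.
They differ (p4 ≠ p0), so y is not a cycle from the state after x; this split is not the one the pumping-lemma construction produces, and pumping y need not keep the string in L(A).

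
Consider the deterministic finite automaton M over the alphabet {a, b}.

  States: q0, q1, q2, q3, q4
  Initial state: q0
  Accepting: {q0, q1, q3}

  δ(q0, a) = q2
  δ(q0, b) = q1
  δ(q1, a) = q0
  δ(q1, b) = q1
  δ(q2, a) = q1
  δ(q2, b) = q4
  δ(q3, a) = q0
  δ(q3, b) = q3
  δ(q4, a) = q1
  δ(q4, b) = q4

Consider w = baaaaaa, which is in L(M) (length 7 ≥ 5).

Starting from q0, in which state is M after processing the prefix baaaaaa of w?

Run of M on the first 7 characters of w = b a a a a a a:
  step 0: q0  (start)
  step 1: q1  (read b: q0→q1)
  step 2: q0  (read a: q1→q0)
  step 3: q2  (read a: q0→q2)
  step 4: q1  (read a: q2→q1)
  step 5: q0  (read a: q1→q0)
  step 6: q2  (read a: q0→q2)
  step 7: q1  (read a: q2→q1)

After reading 7 characters, M is in state q1.

q1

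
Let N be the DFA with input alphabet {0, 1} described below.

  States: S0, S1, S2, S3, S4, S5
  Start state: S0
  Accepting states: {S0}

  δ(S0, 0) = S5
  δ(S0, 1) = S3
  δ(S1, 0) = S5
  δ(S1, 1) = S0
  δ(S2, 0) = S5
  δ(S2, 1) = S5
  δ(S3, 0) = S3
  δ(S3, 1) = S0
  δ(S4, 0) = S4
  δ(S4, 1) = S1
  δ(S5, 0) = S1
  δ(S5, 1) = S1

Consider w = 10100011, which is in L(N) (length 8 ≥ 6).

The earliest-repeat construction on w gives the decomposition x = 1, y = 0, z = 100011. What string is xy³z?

1000100011

xy^3z = 1·0·0·0·100011 = 1000100011.
Reading y = 0 takes N from S3 back to S3, so after x·y·y·y the machine is still in S3, and z then leads to the accepting state S0. Hence 1000100011 ∈ L(N).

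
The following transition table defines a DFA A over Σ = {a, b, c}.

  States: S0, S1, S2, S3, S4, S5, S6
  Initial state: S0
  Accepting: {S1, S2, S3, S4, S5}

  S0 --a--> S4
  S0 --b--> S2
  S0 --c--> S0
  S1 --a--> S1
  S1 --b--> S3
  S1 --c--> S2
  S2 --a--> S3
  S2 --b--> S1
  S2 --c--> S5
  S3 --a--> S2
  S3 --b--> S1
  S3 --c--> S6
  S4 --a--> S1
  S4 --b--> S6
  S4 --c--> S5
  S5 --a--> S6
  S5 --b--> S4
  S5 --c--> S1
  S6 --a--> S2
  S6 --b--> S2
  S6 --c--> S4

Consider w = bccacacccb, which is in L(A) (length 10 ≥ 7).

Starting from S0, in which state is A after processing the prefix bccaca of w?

S3

State sequence: S0 -b-> S2 -c-> S5 -c-> S1 -a-> S1 -c-> S2 -a-> S3

After reading 6 characters, A is in state S3.
(This kind of state-tracing is the core of the pumping-lemma construction: with 7 states, pigeonhole forces a repeat within the first 7 steps.)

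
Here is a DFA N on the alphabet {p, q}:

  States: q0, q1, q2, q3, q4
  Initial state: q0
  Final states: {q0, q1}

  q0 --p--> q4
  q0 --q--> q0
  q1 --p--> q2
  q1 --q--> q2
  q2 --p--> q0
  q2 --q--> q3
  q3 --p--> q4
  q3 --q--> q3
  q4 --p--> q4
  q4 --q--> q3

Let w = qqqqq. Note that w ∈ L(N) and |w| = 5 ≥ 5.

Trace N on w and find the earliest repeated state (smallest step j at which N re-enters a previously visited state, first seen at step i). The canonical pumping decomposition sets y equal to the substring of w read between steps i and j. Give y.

Run of N on w = q q q q q:
  step 0: q0  (start)
  step 1: q0  (read q: q0→q0)   ← first repeat (q0 seen earlier)
  step 2: q0  (read q: q0→q0)
  step 3: q0  (read q: q0→q0)
  step 4: q0  (read q: q0→q0)
  step 5: q0  (read q: q0→q0)

So i = 0, j = 1, giving x = w[0:0] = ε, y = w[0:1] = q, z = w[1:5] = qqqq.
Check: |xy| = 1 ≤ 5 and |y| = 1 ≥ 1. Reading y takes N from q0 back to q0, so every xyⁱz is accepted.
The DFA has 5 states, so the proof of the pumping lemma guarantees a repeated state among the first 5+1 visited; the segment between the two visits is the pumpable y.

q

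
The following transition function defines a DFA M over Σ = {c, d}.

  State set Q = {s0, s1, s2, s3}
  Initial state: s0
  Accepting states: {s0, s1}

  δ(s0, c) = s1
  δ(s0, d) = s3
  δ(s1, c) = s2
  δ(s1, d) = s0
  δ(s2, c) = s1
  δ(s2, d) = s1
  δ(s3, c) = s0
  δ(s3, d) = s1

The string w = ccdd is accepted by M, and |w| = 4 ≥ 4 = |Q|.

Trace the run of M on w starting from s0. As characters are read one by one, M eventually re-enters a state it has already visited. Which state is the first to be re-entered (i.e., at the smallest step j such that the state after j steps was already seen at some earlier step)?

s1

State sequence: s0 -c-> s1 -c-> s2 -d-> s1 -d-> s0
First repeat at step 3: s1 was already visited.

The earliest repeat is at step j = 3: M is in s1, which it already visited at step i = 1.
With |Q| = 4, pigeonhole forces a state repeat no later than step 4; the substring read between the first and second visits to that state can be pumped.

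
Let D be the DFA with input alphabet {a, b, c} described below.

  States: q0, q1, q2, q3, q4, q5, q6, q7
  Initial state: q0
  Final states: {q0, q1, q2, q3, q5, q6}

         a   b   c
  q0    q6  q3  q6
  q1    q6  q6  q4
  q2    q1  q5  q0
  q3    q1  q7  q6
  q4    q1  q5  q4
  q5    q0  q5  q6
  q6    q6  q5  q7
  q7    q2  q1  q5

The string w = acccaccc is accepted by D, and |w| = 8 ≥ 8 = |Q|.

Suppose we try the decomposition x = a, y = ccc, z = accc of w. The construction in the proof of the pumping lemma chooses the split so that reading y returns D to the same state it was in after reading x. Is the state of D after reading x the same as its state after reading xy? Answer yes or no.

yes

State sequence: q0 -a-> q6 -c-> q7 -c-> q5 -c-> q6

After x (step 1): q6. After xy (step 4): q6.
They match, so y = ccc drives D around a cycle from q6 back to itself; pumping y any number of times keeps D in q6 before reading z, and xyⁱz ∈ L(D) for every i ≥ 0.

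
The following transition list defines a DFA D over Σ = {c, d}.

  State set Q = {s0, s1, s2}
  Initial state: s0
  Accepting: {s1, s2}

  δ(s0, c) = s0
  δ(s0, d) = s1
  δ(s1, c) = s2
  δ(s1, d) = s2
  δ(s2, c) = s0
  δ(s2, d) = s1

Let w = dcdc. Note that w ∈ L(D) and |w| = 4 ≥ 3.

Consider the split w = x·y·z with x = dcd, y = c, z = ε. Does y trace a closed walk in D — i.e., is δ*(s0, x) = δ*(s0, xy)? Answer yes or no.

Run of D on the first 4 characters of w = d c d c:
  step 0: s0  (start)
  step 1: s1  (read d: s0→s1)
  step 2: s2  (read c: s1→s2)
  step 3: s1  (read d: s2→s1)
  step 4: s2  (read c: s1→s2)

After x (step 3): s1. After xy (step 4): s2.
They differ (s1 ≠ s2), so y is not a cycle from the state after x; this split is not the one the pumping-lemma construction produces, and pumping y need not keep the string in L(D).

no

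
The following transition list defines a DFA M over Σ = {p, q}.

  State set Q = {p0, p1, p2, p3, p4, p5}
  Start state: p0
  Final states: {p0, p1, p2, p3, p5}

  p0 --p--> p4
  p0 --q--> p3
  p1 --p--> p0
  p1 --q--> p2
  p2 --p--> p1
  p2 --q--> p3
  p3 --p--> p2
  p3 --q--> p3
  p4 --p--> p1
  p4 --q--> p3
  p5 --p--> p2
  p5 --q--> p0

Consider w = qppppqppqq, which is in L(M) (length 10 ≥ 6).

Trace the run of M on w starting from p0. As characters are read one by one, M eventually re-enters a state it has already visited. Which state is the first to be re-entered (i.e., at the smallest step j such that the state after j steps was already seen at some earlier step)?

p0

State sequence: p0 -q-> p3 -p-> p2 -p-> p1 -p-> p0 -p-> p4 -q-> p3 -p-> p2 -p-> p1 -q-> p2 -q-> p3
First repeat at step 4: p0 was already visited.

The earliest repeat is at step j = 4: M is in p0, which it already visited at step i = 0.
Pumping length from the standard proof: p = 6 (the number of states). The repeated state found above gives |xy| = j ≤ 6 and |y| = j − i ≥ 1.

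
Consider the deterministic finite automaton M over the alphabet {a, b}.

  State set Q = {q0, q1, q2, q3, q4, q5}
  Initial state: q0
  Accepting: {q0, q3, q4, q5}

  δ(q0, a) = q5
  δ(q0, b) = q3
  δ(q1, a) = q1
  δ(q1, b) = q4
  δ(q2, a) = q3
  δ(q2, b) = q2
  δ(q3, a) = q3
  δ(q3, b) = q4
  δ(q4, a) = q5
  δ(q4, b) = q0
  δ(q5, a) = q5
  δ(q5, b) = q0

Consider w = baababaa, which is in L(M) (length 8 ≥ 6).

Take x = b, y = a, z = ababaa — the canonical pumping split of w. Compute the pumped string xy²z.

baaababaa

xy^2z = b·a·a·ababaa = baaababaa.
Reading y = a takes M from q3 back to q3, so after x·y·y the machine is still in q3, and z then leads to the accepting state q5. Hence baaababaa ∈ L(M).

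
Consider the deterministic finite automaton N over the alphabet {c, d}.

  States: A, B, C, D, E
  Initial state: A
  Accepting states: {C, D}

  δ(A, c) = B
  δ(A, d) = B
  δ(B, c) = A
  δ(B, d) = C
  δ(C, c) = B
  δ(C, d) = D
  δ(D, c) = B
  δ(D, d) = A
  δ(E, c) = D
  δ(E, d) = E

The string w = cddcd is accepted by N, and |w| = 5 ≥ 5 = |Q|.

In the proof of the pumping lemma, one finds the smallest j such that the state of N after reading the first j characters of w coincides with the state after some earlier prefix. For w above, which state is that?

B

Run of N on w = c d d c d:
  step 0: A  (start)
  step 1: B  (read c: A→B)
  step 2: C  (read d: B→C)
  step 3: D  (read d: C→D)
  step 4: B  (read c: D→B)   ← first repeat (B seen earlier)
  step 5: C  (read d: B→C)

The earliest repeat is at step j = 4: N is in B, which it already visited at step i = 1.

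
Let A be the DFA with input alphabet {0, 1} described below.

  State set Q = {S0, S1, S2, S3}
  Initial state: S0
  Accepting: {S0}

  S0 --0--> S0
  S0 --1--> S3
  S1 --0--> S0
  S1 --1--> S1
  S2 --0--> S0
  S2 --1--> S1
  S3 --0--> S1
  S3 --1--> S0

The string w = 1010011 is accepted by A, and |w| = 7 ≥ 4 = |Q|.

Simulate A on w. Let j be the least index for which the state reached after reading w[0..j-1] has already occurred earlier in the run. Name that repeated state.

State sequence: S0 -1-> S3 -0-> S1 -1-> S1 -0-> S0 -0-> S0 -1-> S3 -1-> S0
First repeat at step 3: S1 was already visited.

The earliest repeat is at step j = 3: A is in S1, which it already visited at step i = 2.
Pumping length from the standard proof: p = 4 (the number of states). The repeated state found above gives |xy| = j ≤ 4 and |y| = j − i ≥ 1.

S1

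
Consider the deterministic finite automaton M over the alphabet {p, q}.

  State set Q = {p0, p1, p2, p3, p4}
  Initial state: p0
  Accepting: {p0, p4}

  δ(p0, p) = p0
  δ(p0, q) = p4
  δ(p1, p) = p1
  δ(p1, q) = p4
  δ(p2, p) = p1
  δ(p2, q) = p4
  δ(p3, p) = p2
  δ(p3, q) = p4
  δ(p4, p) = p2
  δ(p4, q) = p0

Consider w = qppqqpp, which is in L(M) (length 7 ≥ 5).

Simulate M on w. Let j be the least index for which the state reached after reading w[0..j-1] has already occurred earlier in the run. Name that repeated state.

Run of M on w = q p p q q p p:
  step 0: p0  (start)
  step 1: p4  (read q: p0→p4)
  step 2: p2  (read p: p4→p2)
  step 3: p1  (read p: p2→p1)
  step 4: p4  (read q: p1→p4)   ← first repeat (p4 seen earlier)
  step 5: p0  (read q: p4→p0)
  step 6: p0  (read p: p0→p0)
  step 7: p0  (read p: p0→p0)

The earliest repeat is at step j = 4: M is in p4, which it already visited at step i = 1.
Pumping length from the standard proof: p = 5 (the number of states). The repeated state found above gives |xy| = j ≤ 5 and |y| = j − i ≥ 1.

p4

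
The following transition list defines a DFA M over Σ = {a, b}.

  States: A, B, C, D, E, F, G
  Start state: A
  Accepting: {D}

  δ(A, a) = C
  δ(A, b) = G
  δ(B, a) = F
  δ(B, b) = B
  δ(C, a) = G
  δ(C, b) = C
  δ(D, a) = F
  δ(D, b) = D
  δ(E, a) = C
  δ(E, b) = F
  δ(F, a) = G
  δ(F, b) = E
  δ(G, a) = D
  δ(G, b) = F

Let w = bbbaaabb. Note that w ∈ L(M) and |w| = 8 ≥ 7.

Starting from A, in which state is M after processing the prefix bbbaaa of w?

State sequence: A -b-> G -b-> F -b-> E -a-> C -a-> G -a-> D

After reading 6 characters, M is in state D.
(This kind of state-tracing is the core of the pumping-lemma construction: with 7 states, pigeonhole forces a repeat within the first 7 steps.)

D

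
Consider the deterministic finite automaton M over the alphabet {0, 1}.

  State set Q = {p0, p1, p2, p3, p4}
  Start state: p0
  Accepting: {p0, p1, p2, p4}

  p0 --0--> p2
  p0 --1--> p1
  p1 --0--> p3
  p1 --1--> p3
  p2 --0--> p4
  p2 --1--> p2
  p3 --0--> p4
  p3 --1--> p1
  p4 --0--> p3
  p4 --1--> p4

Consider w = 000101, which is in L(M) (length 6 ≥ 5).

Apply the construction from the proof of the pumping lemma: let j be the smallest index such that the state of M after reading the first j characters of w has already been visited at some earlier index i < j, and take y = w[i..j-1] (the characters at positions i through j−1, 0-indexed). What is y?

Run of M on w = 0 0 0 1 0 1:
  step 0: p0  (start)
  step 1: p2  (read 0: p0→p2)
  step 2: p4  (read 0: p2→p4)
  step 3: p3  (read 0: p4→p3)
  step 4: p1  (read 1: p3→p1)
  step 5: p3  (read 0: p1→p3)   ← first repeat (p3 seen earlier)
  step 6: p1  (read 1: p3→p1)

So i = 3, j = 5, giving x = w[0:3] = 000, y = w[3:5] = 10, z = w[5:6] = 1.
Check: |xy| = 5 ≤ 5 and |y| = 2 ≥ 1. Reading y takes M from p3 back to p3, so every xyⁱz is accepted.
With |Q| = 5, pigeonhole forces a state repeat no later than step 5; the substring read between the first and second visits to that state can be pumped.

10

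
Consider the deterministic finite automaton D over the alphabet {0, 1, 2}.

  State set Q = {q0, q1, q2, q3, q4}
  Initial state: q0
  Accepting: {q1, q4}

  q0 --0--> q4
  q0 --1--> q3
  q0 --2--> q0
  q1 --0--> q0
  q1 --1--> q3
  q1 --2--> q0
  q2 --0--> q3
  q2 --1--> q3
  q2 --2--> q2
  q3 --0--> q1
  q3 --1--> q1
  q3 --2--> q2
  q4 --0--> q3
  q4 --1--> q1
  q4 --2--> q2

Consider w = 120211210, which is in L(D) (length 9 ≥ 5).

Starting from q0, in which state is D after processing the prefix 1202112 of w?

Run of D on the first 7 characters of w = 1 2 0 2 1 1 2:
  step 0: q0  (start)
  step 1: q3  (read 1: q0→q3)
  step 2: q2  (read 2: q3→q2)
  step 3: q3  (read 0: q2→q3)
  step 4: q2  (read 2: q3→q2)
  step 5: q3  (read 1: q2→q3)
  step 6: q1  (read 1: q3→q1)
  step 7: q0  (read 2: q1→q0)

After reading 7 characters, D is in state q0.

q0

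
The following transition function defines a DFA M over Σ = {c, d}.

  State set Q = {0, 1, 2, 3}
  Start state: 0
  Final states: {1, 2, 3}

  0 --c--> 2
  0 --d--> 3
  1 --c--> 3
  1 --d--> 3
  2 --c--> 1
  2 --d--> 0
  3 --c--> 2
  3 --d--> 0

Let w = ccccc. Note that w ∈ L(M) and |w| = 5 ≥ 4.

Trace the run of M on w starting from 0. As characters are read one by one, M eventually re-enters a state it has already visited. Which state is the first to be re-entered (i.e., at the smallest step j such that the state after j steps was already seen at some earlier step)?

State sequence: 0 -c-> 2 -c-> 1 -c-> 3 -c-> 2 -c-> 1
First repeat at step 4: 2 was already visited.

The earliest repeat is at step j = 4: M is in 2, which it already visited at step i = 1.
Since M has 4 states, any run of length ≥ 4 visits 4+1 states, so by pigeonhole some state repeats within the first 4 steps — that repeat gives the pumpable loop.

2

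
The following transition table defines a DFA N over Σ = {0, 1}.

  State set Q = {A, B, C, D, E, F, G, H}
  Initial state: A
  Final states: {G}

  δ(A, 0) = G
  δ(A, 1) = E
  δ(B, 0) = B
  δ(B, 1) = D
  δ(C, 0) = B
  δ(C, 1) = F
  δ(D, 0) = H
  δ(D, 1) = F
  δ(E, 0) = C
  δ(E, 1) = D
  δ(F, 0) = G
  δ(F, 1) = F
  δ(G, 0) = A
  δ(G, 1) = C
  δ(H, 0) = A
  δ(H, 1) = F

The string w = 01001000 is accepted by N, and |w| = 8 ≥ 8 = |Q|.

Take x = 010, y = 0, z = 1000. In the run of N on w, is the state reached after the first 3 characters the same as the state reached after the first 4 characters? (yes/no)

yes

Run of N on the first 4 characters of w = 0 1 0 0:
  step 0: A  (start)
  step 1: G  (read 0: A→G)
  step 2: C  (read 1: G→C)
  step 3: B  (read 0: C→B)
  step 4: B  (read 0: B→B)

After x (step 3): B. After xy (step 4): B.
They match, so y = 0 drives N around a cycle from B back to itself; pumping y any number of times keeps N in B before reading z, and xyⁱz ∈ L(N) for every i ≥ 0.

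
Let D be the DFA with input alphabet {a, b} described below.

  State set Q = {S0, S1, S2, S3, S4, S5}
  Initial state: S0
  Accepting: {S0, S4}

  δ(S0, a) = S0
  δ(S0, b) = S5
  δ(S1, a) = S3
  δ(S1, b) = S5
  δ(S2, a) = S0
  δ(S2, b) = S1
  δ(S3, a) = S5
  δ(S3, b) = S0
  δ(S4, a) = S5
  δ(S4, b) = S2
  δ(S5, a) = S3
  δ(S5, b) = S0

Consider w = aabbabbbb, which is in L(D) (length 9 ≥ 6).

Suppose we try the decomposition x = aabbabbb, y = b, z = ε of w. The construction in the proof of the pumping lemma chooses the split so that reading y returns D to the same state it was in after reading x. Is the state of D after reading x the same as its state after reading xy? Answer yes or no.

State sequence: S0 -a-> S0 -a-> S0 -b-> S5 -b-> S0 -a-> S0 -b-> S5 -b-> S0 -b-> S5 -b-> S0

After x (step 8): S5. After xy (step 9): S0.
They differ (S5 ≠ S0), so y is not a cycle from the state after x; this split is not the one the pumping-lemma construction produces, and pumping y need not keep the string in L(D).

no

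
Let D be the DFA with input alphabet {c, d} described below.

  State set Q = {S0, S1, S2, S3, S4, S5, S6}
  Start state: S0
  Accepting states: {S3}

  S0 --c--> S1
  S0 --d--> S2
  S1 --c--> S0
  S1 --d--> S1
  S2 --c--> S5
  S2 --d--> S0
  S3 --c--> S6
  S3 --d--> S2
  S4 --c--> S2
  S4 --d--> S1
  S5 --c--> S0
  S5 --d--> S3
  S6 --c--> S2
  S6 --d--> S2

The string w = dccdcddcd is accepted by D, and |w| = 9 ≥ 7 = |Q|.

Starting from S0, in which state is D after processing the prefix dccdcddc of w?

Run of D on the first 8 characters of w = d c c d c d d c:
  step 0: S0  (start)
  step 1: S2  (read d: S0→S2)
  step 2: S5  (read c: S2→S5)
  step 3: S0  (read c: S5→S0)
  step 4: S2  (read d: S0→S2)
  step 5: S5  (read c: S2→S5)
  step 6: S3  (read d: S5→S3)
  step 7: S2  (read d: S3→S2)
  step 8: S5  (read c: S2→S5)

After reading 8 characters, D is in state S5.

S5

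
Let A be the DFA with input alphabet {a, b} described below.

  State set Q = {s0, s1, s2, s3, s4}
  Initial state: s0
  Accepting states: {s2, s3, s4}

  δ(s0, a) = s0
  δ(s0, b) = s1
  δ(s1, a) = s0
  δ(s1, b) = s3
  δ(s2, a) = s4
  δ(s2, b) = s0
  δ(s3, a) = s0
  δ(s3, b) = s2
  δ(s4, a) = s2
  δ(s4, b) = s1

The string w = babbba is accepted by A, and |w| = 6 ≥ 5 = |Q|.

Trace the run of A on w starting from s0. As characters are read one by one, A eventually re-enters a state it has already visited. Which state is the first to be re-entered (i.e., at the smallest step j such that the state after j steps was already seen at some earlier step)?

s0

Run of A on w = b a b b b a:
  step 0: s0  (start)
  step 1: s1  (read b: s0→s1)
  step 2: s0  (read a: s1→s0)   ← first repeat (s0 seen earlier)
  step 3: s1  (read b: s0→s1)
  step 4: s3  (read b: s1→s3)
  step 5: s2  (read b: s3→s2)
  step 6: s4  (read a: s2→s4)

The earliest repeat is at step j = 2: A is in s0, which it already visited at step i = 0.
Pumping length from the standard proof: p = 5 (the number of states). The repeated state found above gives |xy| = j ≤ 5 and |y| = j − i ≥ 1.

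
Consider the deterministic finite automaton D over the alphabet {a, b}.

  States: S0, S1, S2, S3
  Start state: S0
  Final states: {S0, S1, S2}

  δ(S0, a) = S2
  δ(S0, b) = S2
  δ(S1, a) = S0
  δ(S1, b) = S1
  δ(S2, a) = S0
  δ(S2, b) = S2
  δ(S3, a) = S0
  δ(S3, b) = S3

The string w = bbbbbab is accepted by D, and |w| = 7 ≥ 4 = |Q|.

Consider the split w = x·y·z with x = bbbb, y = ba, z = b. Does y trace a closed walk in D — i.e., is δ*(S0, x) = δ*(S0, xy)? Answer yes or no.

no

Run of D on the first 6 characters of w = b b b b b a:
  step 0: S0  (start)
  step 1: S2  (read b: S0→S2)
  step 2: S2  (read b: S2→S2)
  step 3: S2  (read b: S2→S2)
  step 4: S2  (read b: S2→S2)
  step 5: S2  (read b: S2→S2)
  step 6: S0  (read a: S2→S0)

After x (step 4): S2. After xy (step 6): S0.
They differ (S2 ≠ S0), so y is not a cycle from the state after x; this split is not the one the pumping-lemma construction produces, and pumping y need not keep the string in L(D).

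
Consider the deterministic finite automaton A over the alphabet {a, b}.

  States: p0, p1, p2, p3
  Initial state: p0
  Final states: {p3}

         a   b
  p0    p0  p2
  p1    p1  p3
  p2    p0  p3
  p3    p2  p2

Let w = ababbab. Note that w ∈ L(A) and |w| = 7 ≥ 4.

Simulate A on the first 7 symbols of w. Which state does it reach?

p3

Run of A on the first 7 characters of w = a b a b b a b:
  step 0: p0  (start)
  step 1: p0  (read a: p0→p0)
  step 2: p2  (read b: p0→p2)
  step 3: p0  (read a: p2→p0)
  step 4: p2  (read b: p0→p2)
  step 5: p3  (read b: p2→p3)
  step 6: p2  (read a: p3→p2)
  step 7: p3  (read b: p2→p3)

After reading 7 characters, A is in state p3.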